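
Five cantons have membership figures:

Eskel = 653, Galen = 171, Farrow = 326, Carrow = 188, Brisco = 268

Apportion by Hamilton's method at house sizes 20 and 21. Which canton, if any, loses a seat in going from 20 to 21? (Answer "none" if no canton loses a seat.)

Carrow

At 20 seats: Eskel 8, Galen 2, Farrow 4, Carrow 3, Brisco 3.
At 21 seats: Eskel 9, Galen 2, Farrow 4, Carrow 2, Brisco 4.
Carrow drops from 3 to 2.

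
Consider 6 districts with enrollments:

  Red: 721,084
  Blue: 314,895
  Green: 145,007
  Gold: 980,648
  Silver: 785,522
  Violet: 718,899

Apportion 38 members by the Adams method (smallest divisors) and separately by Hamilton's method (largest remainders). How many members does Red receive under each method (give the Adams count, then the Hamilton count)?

Adams: Red 7, Blue 4, Green 2, Gold 10, Silver 8, Violet 7.
Hamilton: Red 8, Blue 3, Green 2, Gold 10, Silver 8, Violet 7.
Red gets 7 under Adams and 8 under Hamilton.

7 and 8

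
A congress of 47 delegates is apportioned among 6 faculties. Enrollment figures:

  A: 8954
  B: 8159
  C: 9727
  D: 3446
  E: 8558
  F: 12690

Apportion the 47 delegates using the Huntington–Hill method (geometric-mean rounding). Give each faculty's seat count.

With divisor 1097: modified quotas A 8.162, B 7.438, C 8.867, D 3.141, E 7.801, F 11.568.
Geometric-mean thresholds: A √(8·9)=8.485, B √(7·8)=7.483, C √(8·9)=8.485, D √(3·4)=3.464, E √(7·8)=7.483, F √(11·12)=11.489.
Each quota rounded against its threshold gives A 8, B 7, C 9, D 3, E 8, F 12 (total 47).

A=8, B=7, C=9, D=3, E=8, F=12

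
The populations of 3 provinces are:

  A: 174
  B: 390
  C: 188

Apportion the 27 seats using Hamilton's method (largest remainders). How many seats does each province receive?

The standard divisor is 752/27 ≈ 27.852.
Standard quotas: A 6.247, B 14.003, C 6.750.
Lower quotas: A 6, B 14, C 6 (sum 26, leaving 1 seat).
Remainders in descending order: C 0.750, A 0.247, B 0.003.
Largest remainder: C receives the extra seat.

A=6, B=14, C=7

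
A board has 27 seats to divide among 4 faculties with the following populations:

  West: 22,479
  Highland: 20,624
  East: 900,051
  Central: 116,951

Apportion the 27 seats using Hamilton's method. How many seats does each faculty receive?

West 1; Highland 0; East 23; Central 3

Total 1060105; standard divisor 1060105/27 ≈ 39263.148.
Standard quotas: West 0.5725, Highland 0.5253, East 22.9236, Central 2.9786.
Lower quotas: West 0, Highland 0, East 22, Central 2 (sum 24, leaving 3 seats).
Remainders in descending order: Central 0.9786, East 0.9236, West 0.5725, Highland 0.5253.
Largest remainders: Central, East, West receive the extra seats.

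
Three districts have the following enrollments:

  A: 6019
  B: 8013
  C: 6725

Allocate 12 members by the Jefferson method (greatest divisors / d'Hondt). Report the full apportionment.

Standard divisor 20757/12 ≈ 1729.75; standard quotas: A 3.480, B 4.632, C 3.888.
Rounding down gives 3, 4, 3 = 10 seats, so the divisor must be adjusted.
With modified divisor 1550: modified quotas A 3.883, B 5.170, C 4.339.
Rounding down: A 3, B 5, C 4 (total 12).

A 3; B 5; C 4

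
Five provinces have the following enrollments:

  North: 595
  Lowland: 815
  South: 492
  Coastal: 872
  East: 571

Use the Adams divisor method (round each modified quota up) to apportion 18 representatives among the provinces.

Standard divisor 3345/18 ≈ 185.833; standard quotas: North 3.202, Lowland 4.386, South 2.648, Coastal 4.692, East 3.073.
Rounding up gives 4, 5, 3, 5, 4 = 21 seats, so the divisor must be adjusted.
With modified divisor 210: modified quotas North 2.833, Lowland 3.881, South 2.343, Coastal 4.152, East 2.719.
Rounding up: North 3, Lowland 4, South 3, Coastal 5, East 3 (total 18).

North: 3, Lowland: 4, South: 3, Coastal: 5, East: 3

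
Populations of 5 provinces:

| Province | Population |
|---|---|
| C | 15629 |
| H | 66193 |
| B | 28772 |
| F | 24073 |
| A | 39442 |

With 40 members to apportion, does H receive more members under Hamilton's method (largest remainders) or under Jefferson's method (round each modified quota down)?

Jefferson

Hamilton: C 4, H 15, B 7, F 5, A 9.
Jefferson: C 3, H 16, B 7, F 5, A 9.
H gets 15 under Hamilton and 16 under Jefferson.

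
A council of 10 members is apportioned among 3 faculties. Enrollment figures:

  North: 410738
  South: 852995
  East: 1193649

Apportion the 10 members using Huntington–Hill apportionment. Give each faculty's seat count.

With divisor 256573: modified quotas North 1.601, South 3.325, East 4.652.
Geometric-mean thresholds: North √(1·2)=1.414, South √(3·4)=3.464, East √(4·5)=4.472.
Each quota rounded against its threshold gives North 2, South 3, East 5 (total 10).

North: 2, South: 3, East: 5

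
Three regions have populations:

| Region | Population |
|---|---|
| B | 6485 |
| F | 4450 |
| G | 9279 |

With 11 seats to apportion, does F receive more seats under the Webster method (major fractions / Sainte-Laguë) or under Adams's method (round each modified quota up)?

Webster: B 4, F 2, G 5.
Adams: B 3, F 3, G 5.
F gets 2 under Webster and 3 under Adams.

Adams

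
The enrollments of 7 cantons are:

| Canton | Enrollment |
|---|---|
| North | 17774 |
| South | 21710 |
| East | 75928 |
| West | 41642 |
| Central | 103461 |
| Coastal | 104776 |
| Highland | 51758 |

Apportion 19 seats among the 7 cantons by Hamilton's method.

The standard divisor is 417049/19 ≈ 21949.947.
Standard quotas: North 0.8098, South 0.9891, East 3.4591, West 1.8971, Central 4.7135, Coastal 4.7734, Highland 2.3580.
Lower quotas: North 0, South 0, East 3, West 1, Central 4, Coastal 4, Highland 2 (sum 14, leaving 5 seats).
Remainders in descending order: South 0.9891, West 0.8971, North 0.8098, Coastal 0.7734, Central 0.7135, East 0.4591, Highland 0.3580.
Largest remainders: South, West, North, Coastal, Central receive the extra seats.

North 1, South 1, East 3, West 2, Central 5, Coastal 5, Highland 2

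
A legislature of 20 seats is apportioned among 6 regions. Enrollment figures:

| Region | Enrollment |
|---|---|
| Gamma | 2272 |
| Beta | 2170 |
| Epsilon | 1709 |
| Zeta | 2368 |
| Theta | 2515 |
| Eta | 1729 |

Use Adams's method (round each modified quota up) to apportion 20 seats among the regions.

Gamma=3; Beta=3; Epsilon=3; Zeta=4; Theta=4; Eta=3

Standard divisor 12763/20 ≈ 638.15; standard quotas: Gamma 3.560, Beta 3.400, Epsilon 2.678, Zeta 3.711, Theta 3.941, Eta 2.709.
Rounding up gives 4, 4, 3, 4, 4, 3 = 22 seats, so the divisor must be adjusted.
With modified divisor 770: modified quotas Gamma 2.951, Beta 2.818, Epsilon 2.219, Zeta 3.075, Theta 3.266, Eta 2.245.
Rounding up: Gamma 3, Beta 3, Epsilon 3, Zeta 4, Theta 4, Eta 3 (total 20).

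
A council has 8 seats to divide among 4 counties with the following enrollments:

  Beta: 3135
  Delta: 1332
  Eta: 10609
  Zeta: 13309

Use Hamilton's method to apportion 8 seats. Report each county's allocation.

Beta: 1; Delta: 0; Eta: 3; Zeta: 4

Standard divisor: 28385 ÷ 8 ≈ 3548.125.
Standard quotas: Beta 0.8836, Delta 0.3754, Eta 2.9900, Zeta 3.7510.
Lower quotas: Beta 0, Delta 0, Eta 2, Zeta 3 (sum 5, leaving 3 seats).
Remainders in descending order: Eta 0.9900, Beta 0.8836, Zeta 0.7510, Delta 0.3754.
Largest remainders: Eta, Beta, Zeta receive the extra seats.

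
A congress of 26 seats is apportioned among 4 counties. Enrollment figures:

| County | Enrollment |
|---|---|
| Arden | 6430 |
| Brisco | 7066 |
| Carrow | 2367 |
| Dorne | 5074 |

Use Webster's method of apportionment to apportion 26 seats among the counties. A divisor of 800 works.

With modified divisor 800: modified quotas Arden 8.037, Brisco 8.832, Carrow 2.959, Dorne 6.343.
Rounding to the nearest integer: Arden 8, Brisco 9, Carrow 3, Dorne 6 (total 26).

Arden: 8, Brisco: 9, Carrow: 3, Dorne: 6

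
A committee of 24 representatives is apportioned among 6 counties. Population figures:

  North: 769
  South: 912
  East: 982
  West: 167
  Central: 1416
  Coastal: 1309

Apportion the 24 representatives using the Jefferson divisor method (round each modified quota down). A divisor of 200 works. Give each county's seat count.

With modified divisor 200: modified quotas North 3.845, South 4.560, East 4.910, West 0.835, Central 7.080, Coastal 6.545.
Rounding down: North 3, South 4, East 4, West 0, Central 7, Coastal 6 (total 24).

North=3, South=4, East=4, West=0, Central=7, Coastal=6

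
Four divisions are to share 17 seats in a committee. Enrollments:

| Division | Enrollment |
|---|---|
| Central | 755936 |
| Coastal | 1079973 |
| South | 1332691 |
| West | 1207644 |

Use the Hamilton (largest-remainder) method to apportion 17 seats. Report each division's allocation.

Central 3; Coastal 4; South 5; West 5

Standard divisor: 4376244 ÷ 17 ≈ 257426.118.
Standard quotas: Central 2.9365, Coastal 4.1953, South 5.1770, West 4.6912.
Lower quotas: Central 2, Coastal 4, South 5, West 4 (sum 15, leaving 2 seats).
Remainders in descending order: Central 0.9365, West 0.6912, Coastal 0.1953, South 0.1770.
The surplus seats go to Central, West.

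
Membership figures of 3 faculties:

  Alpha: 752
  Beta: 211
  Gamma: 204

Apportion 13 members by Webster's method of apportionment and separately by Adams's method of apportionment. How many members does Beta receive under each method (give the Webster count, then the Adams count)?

Webster: Alpha 9, Beta 2, Gamma 2.
Adams: Alpha 8, Beta 3, Gamma 2.
Beta gets 2 under Webster and 3 under Adams.

2 and 3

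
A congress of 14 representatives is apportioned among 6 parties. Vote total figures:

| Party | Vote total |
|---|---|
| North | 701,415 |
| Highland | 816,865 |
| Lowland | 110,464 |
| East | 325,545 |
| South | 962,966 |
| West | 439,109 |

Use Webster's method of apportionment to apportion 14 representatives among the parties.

Standard divisor 3356364/14 ≈ 239740.286; standard quotas: North 2.926, Highland 3.407, Lowland 0.461, East 1.358, South 4.017, West 1.832.
Rounding to the nearest integer gives 3, 3, 0, 1, 4, 2 = 13 seats, so the divisor must be adjusted.
With modified divisor 230898: modified quotas North 3.038, Highland 3.538, Lowland 0.478, East 1.410, South 4.171, West 1.902.
Rounding to the nearest integer: North 3, Highland 4, Lowland 0, East 1, South 4, West 2 (total 14).

North 3; Highland 4; Lowland 0; East 1; South 4; West 2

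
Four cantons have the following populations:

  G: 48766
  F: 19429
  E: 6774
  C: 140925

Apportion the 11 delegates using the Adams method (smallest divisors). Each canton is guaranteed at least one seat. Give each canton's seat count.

Standard divisor 215894/11 ≈ 19626.727; standard quotas: G 2.485, F 0.990, E 0.345, C 7.180.
Rounding up gives 3, 1, 1, 8 = 13 seats, so the divisor must be adjusted.
With modified divisor 23900: modified quotas G 2.040, F 0.813, E 0.283, C 5.896.
Rounding up: G 3, F 1, E 1, C 6 (total 11).

G=3, F=1, E=1, C=6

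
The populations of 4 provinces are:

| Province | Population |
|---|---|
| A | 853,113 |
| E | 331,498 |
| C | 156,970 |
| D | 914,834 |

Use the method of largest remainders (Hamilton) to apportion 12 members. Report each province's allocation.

Total 2256415; standard divisor 2256415/12 ≈ 188034.583.
Standard quotas: A 4.5370, E 1.7630, C 0.8348, D 4.8652.
Lower quotas: A 4, E 1, C 0, D 4 (sum 9, leaving 3 seats).
Remainders in descending order: D 0.8652, C 0.8348, E 0.7630, A 0.5370.
Largest remainders: D, C, E receive the extra seats.

A=4; E=2; C=1; D=5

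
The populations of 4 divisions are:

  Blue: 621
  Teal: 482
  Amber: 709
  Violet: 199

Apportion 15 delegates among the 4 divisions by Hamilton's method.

Blue=5; Teal=4; Amber=5; Violet=1

Standard divisor: 2011 ÷ 15 ≈ 134.067.
Standard quotas: Blue 4.632, Teal 3.595, Amber 5.288, Violet 1.484.
Lower quotas: Blue 4, Teal 3, Amber 5, Violet 1 (sum 13, leaving 2 seats).
Remainders in descending order: Blue 0.632, Teal 0.595, Violet 0.484, Amber 0.288.
The surplus seats go to Blue, Teal.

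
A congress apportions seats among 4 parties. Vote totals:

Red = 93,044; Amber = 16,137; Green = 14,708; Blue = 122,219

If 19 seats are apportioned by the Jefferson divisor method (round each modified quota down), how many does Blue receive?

Standard divisor 246108/19 ≈ 12953.053; standard quotas: Red 7.183, Amber 1.246, Green 1.135, Blue 9.436.
Rounding down gives 7, 1, 1, 9 = 18 seats, so the divisor must be adjusted.
With modified divisor 11900: modified quotas Red 7.819, Amber 1.356, Green 1.236, Blue 10.271.
Rounding down: Red 7, Amber 1, Green 1, Blue 10 (total 19).
Blue receives 10.

10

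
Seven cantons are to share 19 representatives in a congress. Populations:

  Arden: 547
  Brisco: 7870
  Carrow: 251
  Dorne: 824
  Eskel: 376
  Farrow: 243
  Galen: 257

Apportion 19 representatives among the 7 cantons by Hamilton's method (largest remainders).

Standard divisor: 10368 ÷ 19 ≈ 545.684.
Standard quotas: Arden 1.0024, Brisco 14.4223, Carrow 0.4600, Dorne 1.5100, Eskel 0.6890, Farrow 0.4453, Galen 0.4710.
Lower quotas: Arden 1, Brisco 14, Carrow 0, Dorne 1, Eskel 0, Farrow 0, Galen 0 (sum 16, leaving 3 seats).
Remainders in descending order: Eskel 0.6890, Dorne 0.5100, Galen 0.4710, Carrow 0.4600, Farrow 0.4453, Brisco 0.4223, Arden 0.0024.
The surplus seats go to Eskel, Dorne, Galen.

Arden 1, Brisco 14, Carrow 0, Dorne 2, Eskel 1, Farrow 0, Galen 1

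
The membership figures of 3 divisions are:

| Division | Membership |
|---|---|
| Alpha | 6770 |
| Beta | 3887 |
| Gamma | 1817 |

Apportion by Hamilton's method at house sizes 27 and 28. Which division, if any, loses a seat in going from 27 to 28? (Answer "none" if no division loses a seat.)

none

At 27 seats: Alpha 15, Beta 8, Gamma 4.
At 28 seats: Alpha 15, Beta 9, Gamma 4.
No division's allocation decreased.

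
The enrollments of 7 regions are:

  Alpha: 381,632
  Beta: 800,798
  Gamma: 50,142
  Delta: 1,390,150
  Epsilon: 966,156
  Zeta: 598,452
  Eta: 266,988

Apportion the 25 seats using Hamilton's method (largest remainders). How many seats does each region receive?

Total 4454318; standard divisor 4454318/25 ≈ 178172.72.
Standard quotas: Alpha 2.1419, Beta 4.4945, Gamma 0.2814, Delta 7.8023, Epsilon 5.4226, Zeta 3.3588, Eta 1.4985.
Lower quotas: Alpha 2, Beta 4, Gamma 0, Delta 7, Epsilon 5, Zeta 3, Eta 1 (sum 22, leaving 3 seats).
Remainders in descending order: Delta 0.8023, Eta 0.4985, Beta 0.4945, Epsilon 0.4226, Zeta 0.3588, Gamma 0.2814, Alpha 0.1419.
Largest remainders: Delta, Eta, Beta receive the extra seats.

Alpha 2, Beta 5, Gamma 0, Delta 8, Epsilon 5, Zeta 3, Eta 2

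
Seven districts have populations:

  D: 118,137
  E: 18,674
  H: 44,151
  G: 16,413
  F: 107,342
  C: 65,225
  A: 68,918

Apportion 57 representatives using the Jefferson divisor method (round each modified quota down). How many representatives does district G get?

Standard divisor 438860/57 ≈ 7699.298; standard quotas: D 15.344, E 2.425, H 5.734, G 2.132, F 13.942, C 8.472, A 8.951.
Rounding down gives 15, 2, 5, 2, 13, 8, 8 = 53 seats, so the divisor must be adjusted.
With modified divisor 7300: modified quotas D 16.183, E 2.558, H 6.048, G 2.248, F 14.704, C 8.935, A 9.441.
Rounding down: D 16, E 2, H 6, G 2, F 14, C 8, A 9 (total 57).
G receives 2.

2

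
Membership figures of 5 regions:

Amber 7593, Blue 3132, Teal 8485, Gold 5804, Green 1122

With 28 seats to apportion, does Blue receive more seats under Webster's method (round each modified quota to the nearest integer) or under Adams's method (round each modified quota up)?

Webster

Webster: Amber 8, Blue 4, Teal 9, Gold 6, Green 1.
Adams: Amber 8, Blue 3, Teal 9, Gold 6, Green 2.
Blue gets 4 under Webster and 3 under Adams.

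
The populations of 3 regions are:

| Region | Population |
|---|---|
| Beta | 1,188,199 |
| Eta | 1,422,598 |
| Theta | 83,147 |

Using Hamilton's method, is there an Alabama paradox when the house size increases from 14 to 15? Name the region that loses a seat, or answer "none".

Theta

At 14 seats: Beta 6, Eta 7, Theta 1.
At 15 seats: Beta 7, Eta 8, Theta 0.
Theta drops from 1 to 0.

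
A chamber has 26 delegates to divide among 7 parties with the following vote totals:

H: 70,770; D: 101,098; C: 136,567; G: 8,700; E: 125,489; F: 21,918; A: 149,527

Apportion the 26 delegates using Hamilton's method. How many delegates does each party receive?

H: 3, D: 4, C: 6, G: 1, E: 5, F: 1, A: 6

The standard divisor is 614069/26 ≈ 23618.038.
Standard quotas: H 2.9964, D 4.2805, C 5.7823, G 0.3684, E 5.3133, F 0.9280, A 6.3311.
Lower quotas: H 2, D 4, C 5, G 0, E 5, F 0, A 6 (sum 22, leaving 4 seats).
Remainders in descending order: H 0.9964, F 0.9280, C 0.7823, G 0.3684, A 0.3311, E 0.3133, D 0.2805.
Largest remainders: H, F, C, G receive the extra seats.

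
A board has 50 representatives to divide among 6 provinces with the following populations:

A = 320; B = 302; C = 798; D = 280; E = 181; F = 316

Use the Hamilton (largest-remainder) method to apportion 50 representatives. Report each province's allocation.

A 7, B 7, C 18, D 7, E 4, F 7

The standard divisor is 2197/50 ≈ 43.94.
Standard quotas: A 7.283, B 6.873, C 18.161, D 6.372, E 4.119, F 7.192.
Lower quotas: A 7, B 6, C 18, D 6, E 4, F 7 (sum 48, leaving 2 seats).
Remainders in descending order: B 0.873, D 0.372, A 0.283, F 0.192, C 0.161, E 0.119.
The surplus seats go to B, D.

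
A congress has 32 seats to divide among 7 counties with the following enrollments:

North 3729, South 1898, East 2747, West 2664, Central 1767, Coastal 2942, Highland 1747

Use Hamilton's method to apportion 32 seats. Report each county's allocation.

Total 17494; standard divisor 17494/32 ≈ 546.688.
Standard quotas: North 6.821, South 3.472, East 5.025, West 4.873, Central 3.232, Coastal 5.382, Highland 3.196.
Lower quotas: North 6, South 3, East 5, West 4, Central 3, Coastal 5, Highland 3 (sum 29, leaving 3 seats).
Remainders in descending order: West 0.873, North 0.821, South 0.472, Coastal 0.382, Central 0.232, Highland 0.196, East 0.025.
The surplus seats go to West, North, South.

North 7, South 4, East 5, West 5, Central 3, Coastal 5, Highland 3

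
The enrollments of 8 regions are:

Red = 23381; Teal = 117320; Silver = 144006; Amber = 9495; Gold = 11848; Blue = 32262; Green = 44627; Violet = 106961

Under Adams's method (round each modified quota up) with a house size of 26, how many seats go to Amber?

1

Standard divisor 489900/26 ≈ 18842.308; standard quotas: Red 1.241, Teal 6.226, Silver 7.643, Amber 0.504, Gold 0.629, Blue 1.712, Green 2.368, Violet 5.677.
Rounding up gives 2, 7, 8, 1, 1, 2, 3, 6 = 30 seats, so the divisor must be adjusted.
With modified divisor 22800: modified quotas Red 1.025, Teal 5.146, Silver 6.316, Amber 0.416, Gold 0.520, Blue 1.415, Green 1.957, Violet 4.691.
Rounding up: Red 2, Teal 6, Silver 7, Amber 1, Gold 1, Blue 2, Green 2, Violet 5 (total 26).
Amber receives 1.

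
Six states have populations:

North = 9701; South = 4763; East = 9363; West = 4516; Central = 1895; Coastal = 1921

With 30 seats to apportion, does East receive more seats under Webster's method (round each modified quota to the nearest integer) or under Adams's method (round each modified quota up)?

Webster: North 9, South 4, East 9, West 4, Central 2, Coastal 2.
Adams: North 9, South 5, East 8, West 4, Central 2, Coastal 2.
East gets 9 under Webster and 8 under Adams.

Webster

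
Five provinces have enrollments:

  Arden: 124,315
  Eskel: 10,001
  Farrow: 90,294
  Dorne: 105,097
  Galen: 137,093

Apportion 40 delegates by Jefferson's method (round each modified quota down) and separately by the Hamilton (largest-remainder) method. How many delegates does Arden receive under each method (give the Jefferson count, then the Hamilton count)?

Jefferson: Arden 11, Eskel 0, Farrow 8, Dorne 9, Galen 12.
Hamilton: Arden 10, Eskel 1, Farrow 8, Dorne 9, Galen 12.
Arden gets 11 under Jefferson and 10 under Hamilton.

11 and 10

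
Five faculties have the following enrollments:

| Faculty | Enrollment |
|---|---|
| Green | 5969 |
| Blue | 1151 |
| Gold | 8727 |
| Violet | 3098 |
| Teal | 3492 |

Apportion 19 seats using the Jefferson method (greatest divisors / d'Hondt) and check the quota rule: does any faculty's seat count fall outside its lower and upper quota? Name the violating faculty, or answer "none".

Standard quotas: Green 5.055, Blue 0.975, Gold 7.390, Violet 2.623, Teal 2.957.
Jefferson allocation: Green 5, Blue 1, Gold 8, Violet 2, Teal 3.
Every allocation lies between the lower and upper quota.

none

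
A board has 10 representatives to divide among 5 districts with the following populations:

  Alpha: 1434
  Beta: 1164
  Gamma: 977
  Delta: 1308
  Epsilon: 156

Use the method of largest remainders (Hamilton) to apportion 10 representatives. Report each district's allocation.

Total 5039; standard divisor 5039/10 ≈ 503.9.
Standard quotas: Alpha 2.846, Beta 2.310, Gamma 1.939, Delta 2.596, Epsilon 0.310.
Lower quotas: Alpha 2, Beta 2, Gamma 1, Delta 2, Epsilon 0 (sum 7, leaving 3 seats).
Remainders in descending order: Gamma 0.939, Alpha 0.846, Delta 0.596, Beta 0.310, Epsilon 0.310.
Largest remainders: Gamma, Alpha, Delta receive the extra seats.

Alpha: 3, Beta: 2, Gamma: 2, Delta: 3, Epsilon: 0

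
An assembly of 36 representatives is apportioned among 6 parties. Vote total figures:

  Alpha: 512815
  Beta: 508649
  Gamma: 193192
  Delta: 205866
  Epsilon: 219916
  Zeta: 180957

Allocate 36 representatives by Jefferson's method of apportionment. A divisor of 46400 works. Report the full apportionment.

With modified divisor 46400: modified quotas Alpha 11.052, Beta 10.962, Gamma 4.164, Delta 4.437, Epsilon 4.740, Zeta 3.900.
Rounding down: Alpha 11, Beta 10, Gamma 4, Delta 4, Epsilon 4, Zeta 3 (total 36).

Alpha=11, Beta=10, Gamma=4, Delta=4, Epsilon=4, Zeta=3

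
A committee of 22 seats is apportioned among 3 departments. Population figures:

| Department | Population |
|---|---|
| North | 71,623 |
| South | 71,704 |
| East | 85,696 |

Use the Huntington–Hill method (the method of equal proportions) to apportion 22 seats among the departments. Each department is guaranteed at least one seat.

With divisor 10576: modified quotas North 6.772, South 6.780, East 8.103.
Geometric-mean thresholds: North √(6·7)=6.481, South √(6·7)=6.481, East √(8·9)=8.485.
Each quota rounded against its threshold gives North 7, South 7, East 8 (total 22).

North=7, South=7, East=8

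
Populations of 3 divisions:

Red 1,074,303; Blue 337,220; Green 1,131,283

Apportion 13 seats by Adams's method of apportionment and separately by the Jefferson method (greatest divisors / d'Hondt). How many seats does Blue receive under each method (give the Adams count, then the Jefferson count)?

Adams: Red 5, Blue 2, Green 6.
Jefferson: Red 6, Blue 1, Green 6.
Blue gets 2 under Adams and 1 under Jefferson.

2 and 1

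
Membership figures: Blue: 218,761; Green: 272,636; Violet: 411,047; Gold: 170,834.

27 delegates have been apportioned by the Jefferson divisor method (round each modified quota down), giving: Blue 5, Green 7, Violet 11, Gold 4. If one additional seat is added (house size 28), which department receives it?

Blue

Priority for the next seat is population ÷ (current seats + 1).
Priorities: Blue 36460.167, Green 34079.500, Violet 34253.917, Gold 34166.800.
Highest priority: Blue.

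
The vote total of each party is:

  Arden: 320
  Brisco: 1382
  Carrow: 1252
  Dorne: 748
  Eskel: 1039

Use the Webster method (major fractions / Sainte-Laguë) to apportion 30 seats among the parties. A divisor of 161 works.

Arden: 2; Brisco: 9; Carrow: 8; Dorne: 5; Eskel: 6

With modified divisor 161: modified quotas Arden 1.988, Brisco 8.584, Carrow 7.776, Dorne 4.646, Eskel 6.453.
Rounding to the nearest integer: Arden 2, Brisco 9, Carrow 8, Dorne 5, Eskel 6 (total 30).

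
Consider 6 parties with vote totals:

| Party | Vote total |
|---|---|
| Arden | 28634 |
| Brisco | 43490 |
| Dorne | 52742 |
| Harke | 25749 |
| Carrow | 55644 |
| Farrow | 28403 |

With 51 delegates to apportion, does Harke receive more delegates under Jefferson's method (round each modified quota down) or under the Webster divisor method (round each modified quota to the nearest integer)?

Jefferson: Arden 6, Brisco 10, Dorne 12, Harke 5, Carrow 12, Farrow 6.
Webster: Arden 6, Brisco 9, Dorne 12, Harke 6, Carrow 12, Farrow 6.
Harke gets 5 under Jefferson and 6 under Webster.

Webster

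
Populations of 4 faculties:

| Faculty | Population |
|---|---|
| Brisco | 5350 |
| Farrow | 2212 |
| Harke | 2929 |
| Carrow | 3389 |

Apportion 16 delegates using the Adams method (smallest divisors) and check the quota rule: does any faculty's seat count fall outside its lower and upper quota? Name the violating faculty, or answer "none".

none

Standard quotas: Brisco 6.167, Farrow 2.550, Harke 3.376, Carrow 3.907.
Adams allocation: Brisco 6, Farrow 3, Harke 3, Carrow 4.
Every allocation lies between the lower and upper quota.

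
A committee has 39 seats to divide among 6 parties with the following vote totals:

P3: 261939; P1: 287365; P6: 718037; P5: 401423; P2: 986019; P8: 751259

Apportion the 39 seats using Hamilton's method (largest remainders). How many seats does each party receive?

Total 3406042; standard divisor 3406042/39 ≈ 87334.41.
Standard quotas: P3 2.9993, P1 3.2904, P6 8.2217, P5 4.5964, P2 11.2902, P8 8.6021.
Lower quotas: P3 2, P1 3, P6 8, P5 4, P2 11, P8 8 (sum 36, leaving 3 seats).
Remainders in descending order: P3 0.9993, P8 0.6021, P5 0.5964, P1 0.2904, P2 0.2902, P6 0.2217.
The surplus seats go to P3, P8, P5.

P3: 3; P1: 3; P6: 8; P5: 5; P2: 11; P8: 9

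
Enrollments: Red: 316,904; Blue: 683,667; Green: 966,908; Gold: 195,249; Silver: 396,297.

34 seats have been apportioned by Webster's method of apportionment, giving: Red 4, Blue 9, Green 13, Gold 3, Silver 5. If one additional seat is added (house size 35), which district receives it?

Silver

Priority for the next seat is population ÷ (current seats + 0.5).
Priorities: Red 70423.111, Blue 71964.947, Green 71622.815, Gold 55785.429, Silver 72054.000.
Highest priority: Silver.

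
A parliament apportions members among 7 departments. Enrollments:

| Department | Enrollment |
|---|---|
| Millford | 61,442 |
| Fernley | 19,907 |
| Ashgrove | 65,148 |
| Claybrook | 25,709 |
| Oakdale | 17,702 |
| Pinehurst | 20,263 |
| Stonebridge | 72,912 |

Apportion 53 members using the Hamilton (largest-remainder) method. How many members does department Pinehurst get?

4

The standard divisor is 283083/53 ≈ 5341.189.
Standard quotas: Millford 11.5034, Fernley 3.7271, Ashgrove 12.1973, Claybrook 4.8133, Oakdale 3.3142, Pinehurst 3.7937, Stonebridge 13.6509.
Lower quotas: Millford 11, Fernley 3, Ashgrove 12, Claybrook 4, Oakdale 3, Pinehurst 3, Stonebridge 13 (sum 49, leaving 4 seats).
Remainders in descending order: Claybrook 0.8133, Pinehurst 0.7937, Fernley 0.7271, Stonebridge 0.6509, Millford 0.5034, Oakdale 0.3142, Ashgrove 0.1973.
The surplus seats go to Claybrook, Pinehurst, Fernley, Stonebridge.
Pinehurst receives 4.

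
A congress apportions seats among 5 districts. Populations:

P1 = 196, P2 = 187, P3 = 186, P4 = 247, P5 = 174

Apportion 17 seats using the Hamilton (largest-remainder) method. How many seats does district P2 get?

The standard divisor is 990/17 ≈ 58.235.
Standard quotas: P1 3.366, P2 3.211, P3 3.194, P4 4.241, P5 2.988.
Lower quotas: P1 3, P2 3, P3 3, P4 4, P5 2 (sum 15, leaving 2 seats).
Remainders in descending order: P5 0.988, P1 0.366, P4 0.241, P2 0.211, P3 0.194.
Largest remainders: P5, P1 receive the extra seats.
P2 receives 3.

3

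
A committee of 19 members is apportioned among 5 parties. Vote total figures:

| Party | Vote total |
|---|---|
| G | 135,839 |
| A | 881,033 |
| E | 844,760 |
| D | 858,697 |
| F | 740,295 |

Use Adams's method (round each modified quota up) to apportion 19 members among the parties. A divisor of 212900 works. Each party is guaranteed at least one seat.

G: 1, A: 5, E: 4, D: 5, F: 4

With modified divisor 212900: modified quotas G 0.638, A 4.138, E 3.968, D 4.033, F 3.477.
Rounding up: G 1, A 5, E 4, D 5, F 4 (total 19).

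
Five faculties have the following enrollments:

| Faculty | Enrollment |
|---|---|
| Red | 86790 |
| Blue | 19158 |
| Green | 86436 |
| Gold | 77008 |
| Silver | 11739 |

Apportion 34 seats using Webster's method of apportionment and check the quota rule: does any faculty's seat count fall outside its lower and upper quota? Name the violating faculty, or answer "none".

Standard quotas: Red 10.496, Blue 2.317, Green 10.454, Gold 9.313, Silver 1.420.
Webster allocation: Red 11, Blue 2, Green 11, Gold 9, Silver 1.
Every allocation lies between the lower and upper quota.

none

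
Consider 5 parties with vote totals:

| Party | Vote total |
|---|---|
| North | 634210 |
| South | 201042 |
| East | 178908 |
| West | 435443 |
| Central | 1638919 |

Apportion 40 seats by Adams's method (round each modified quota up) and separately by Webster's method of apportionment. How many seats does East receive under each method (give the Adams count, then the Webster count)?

Adams: North 8, South 3, East 3, West 6, Central 20.
Webster: North 8, South 3, East 2, West 6, Central 21.
East gets 3 under Adams and 2 under Webster.

3 and 2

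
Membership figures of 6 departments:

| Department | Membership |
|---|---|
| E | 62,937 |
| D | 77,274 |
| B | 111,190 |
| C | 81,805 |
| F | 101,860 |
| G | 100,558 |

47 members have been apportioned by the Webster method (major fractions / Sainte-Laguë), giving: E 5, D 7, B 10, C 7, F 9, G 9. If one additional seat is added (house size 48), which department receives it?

Priority for the next seat is population ÷ (current seats + 0.5).
Priorities: E 11443.091, D 10303.200, B 10589.524, C 10907.333, F 10722.105, G 10585.053.
Highest priority: E.

E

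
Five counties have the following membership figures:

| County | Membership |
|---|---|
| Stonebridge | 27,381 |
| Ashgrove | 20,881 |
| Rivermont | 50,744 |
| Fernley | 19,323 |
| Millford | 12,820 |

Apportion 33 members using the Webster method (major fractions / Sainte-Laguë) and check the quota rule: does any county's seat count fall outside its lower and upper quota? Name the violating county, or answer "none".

none

Standard quotas: Stonebridge 6.890, Ashgrove 5.254, Rivermont 12.768, Fernley 4.862, Millford 3.226.
Webster allocation: Stonebridge 7, Ashgrove 5, Rivermont 13, Fernley 5, Millford 3.
Every allocation lies between the lower and upper quota.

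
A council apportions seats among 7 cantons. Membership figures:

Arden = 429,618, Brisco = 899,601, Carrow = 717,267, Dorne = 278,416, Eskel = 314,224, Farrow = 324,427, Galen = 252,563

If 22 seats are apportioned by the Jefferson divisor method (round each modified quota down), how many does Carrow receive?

Standard divisor 3216116/22 ≈ 146187.091; standard quotas: Arden 2.939, Brisco 6.154, Carrow 4.907, Dorne 1.905, Eskel 2.149, Farrow 2.219, Galen 1.728.
Rounding down gives 2, 6, 4, 1, 2, 2, 1 = 18 seats, so the divisor must be adjusted.
With modified divisor 127845: modified quotas Arden 3.360, Brisco 7.037, Carrow 5.610, Dorne 2.178, Eskel 2.458, Farrow 2.538, Galen 1.976.
Rounding down: Arden 3, Brisco 7, Carrow 5, Dorne 2, Eskel 2, Farrow 2, Galen 1 (total 22).
Carrow receives 5.

5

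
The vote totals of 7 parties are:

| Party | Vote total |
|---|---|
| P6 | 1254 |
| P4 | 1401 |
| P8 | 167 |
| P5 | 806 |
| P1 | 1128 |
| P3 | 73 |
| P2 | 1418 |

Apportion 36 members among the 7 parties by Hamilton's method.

Standard divisor: 6247 ÷ 36 ≈ 173.528.
Standard quotas: P6 7.227, P4 8.074, P8 0.962, P5 4.645, P1 6.500, P3 0.421, P2 8.172.
Lower quotas: P6 7, P4 8, P8 0, P5 4, P1 6, P3 0, P2 8 (sum 33, leaving 3 seats).
Remainders in descending order: P8 0.962, P5 0.645, P1 0.500, P3 0.421, P6 0.227, P2 0.172, P4 0.074.
The surplus seats go to P8, P5, P1.

P6=7, P4=8, P8=1, P5=5, P1=7, P3=0, P2=8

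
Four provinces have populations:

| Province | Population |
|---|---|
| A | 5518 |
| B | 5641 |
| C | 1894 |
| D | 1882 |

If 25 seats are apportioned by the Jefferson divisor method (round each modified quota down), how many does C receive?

Standard divisor 14935/25 ≈ 597.4; standard quotas: A 9.237, B 9.443, C 3.170, D 3.150.
Rounding down gives 9, 9, 3, 3 = 24 seats, so the divisor must be adjusted.
With modified divisor 560: modified quotas A 9.854, B 10.073, C 3.382, D 3.361.
Rounding down: A 9, B 10, C 3, D 3 (total 25).
C receives 3.

3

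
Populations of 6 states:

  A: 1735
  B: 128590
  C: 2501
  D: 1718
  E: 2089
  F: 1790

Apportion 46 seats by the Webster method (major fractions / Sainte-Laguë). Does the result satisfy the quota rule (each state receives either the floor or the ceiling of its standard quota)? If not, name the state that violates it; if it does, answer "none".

B

Standard quotas: A 0.577, B 42.732, C 0.831, D 0.571, E 0.694, F 0.595.
Webster allocation: A 1, B 41, C 1, D 1, E 1, F 1.
B has quota 42.732 (lower 42, upper 43) but receives 41 — outside the quota interval.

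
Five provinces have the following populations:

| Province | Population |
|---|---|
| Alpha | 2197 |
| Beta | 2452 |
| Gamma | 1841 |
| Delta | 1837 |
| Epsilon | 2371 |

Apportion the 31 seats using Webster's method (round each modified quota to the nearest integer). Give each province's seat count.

Alpha 7, Beta 7, Gamma 5, Delta 5, Epsilon 7

Standard divisor 10698/31 ≈ 345.097; standard quotas: Alpha 6.366, Beta 7.105, Gamma 5.335, Delta 5.323, Epsilon 6.871.
Rounding to the nearest integer gives 6, 7, 5, 5, 7 = 30 seats, so the divisor must be adjusted.
With modified divisor 336: modified quotas Alpha 6.539, Beta 7.298, Gamma 5.479, Delta 5.467, Epsilon 7.057.
Rounding to the nearest integer: Alpha 7, Beta 7, Gamma 5, Delta 5, Epsilon 7 (total 31).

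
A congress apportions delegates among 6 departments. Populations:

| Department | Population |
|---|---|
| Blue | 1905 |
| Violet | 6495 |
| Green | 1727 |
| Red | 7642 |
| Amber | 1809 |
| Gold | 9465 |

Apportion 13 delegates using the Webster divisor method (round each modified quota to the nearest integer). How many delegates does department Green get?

Standard divisor 29043/13 ≈ 2234.077; standard quotas: Blue 0.853, Violet 2.907, Green 0.773, Red 3.421, Amber 0.810, Gold 4.237.
Rounding to the nearest integer gives Blue 1, Violet 3, Green 1, Red 3, Amber 1, Gold 4 — total 13, matching the house size, so no adjustment is needed.
Green receives 1.

1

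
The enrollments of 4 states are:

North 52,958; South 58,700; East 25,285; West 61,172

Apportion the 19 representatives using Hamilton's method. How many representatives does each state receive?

North=5; South=6; East=2; West=6

The standard divisor is 198115/19 ≈ 10427.105.
Standard quotas: North 5.0789, South 5.6296, East 2.4249, West 5.8666.
Lower quotas: North 5, South 5, East 2, West 5 (sum 17, leaving 2 seats).
Remainders in descending order: West 0.8666, South 0.6296, East 0.4249, North 0.0789.
The surplus seats go to West, South.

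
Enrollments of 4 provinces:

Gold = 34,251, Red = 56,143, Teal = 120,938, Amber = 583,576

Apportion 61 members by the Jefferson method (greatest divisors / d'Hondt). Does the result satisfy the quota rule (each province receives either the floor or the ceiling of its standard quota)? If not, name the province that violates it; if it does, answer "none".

Standard quotas: Gold 2.628, Red 4.308, Teal 9.281, Amber 44.783.
Jefferson allocation: Gold 2, Red 4, Teal 9, Amber 46.
Amber has quota 44.783 (lower 44, upper 45) but receives 46 — outside the quota interval.

Amber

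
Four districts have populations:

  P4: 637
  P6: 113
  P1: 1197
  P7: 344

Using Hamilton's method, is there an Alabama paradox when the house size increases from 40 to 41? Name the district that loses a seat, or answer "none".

At 40 seats: P4 11, P6 2, P1 21, P7 6.
At 41 seats: P4 11, P6 2, P1 22, P7 6.
No district's allocation decreased.

none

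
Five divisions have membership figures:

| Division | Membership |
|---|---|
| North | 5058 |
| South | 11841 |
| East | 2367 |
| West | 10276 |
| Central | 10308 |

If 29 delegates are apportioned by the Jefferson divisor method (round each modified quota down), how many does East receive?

1

Standard divisor 39850/29 ≈ 1374.138; standard quotas: North 3.681, South 8.617, East 1.723, West 7.478, Central 7.501.
Rounding down gives 3, 8, 1, 7, 7 = 26 seats, so the divisor must be adjusted.
With modified divisor 1274: modified quotas North 3.970, South 9.294, East 1.858, West 8.066, Central 8.091.
Rounding down: North 3, South 9, East 1, West 8, Central 8 (total 29).
East receives 1.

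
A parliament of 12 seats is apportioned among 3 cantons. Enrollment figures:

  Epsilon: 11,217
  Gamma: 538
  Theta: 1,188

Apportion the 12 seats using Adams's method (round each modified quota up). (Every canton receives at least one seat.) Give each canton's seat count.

Epsilon 10, Gamma 1, Theta 1

Standard divisor 12943/12 ≈ 1078.583; standard quotas: Epsilon 10.400, Gamma 0.499, Theta 1.101.
Rounding up gives 11, 1, 2 = 14 seats, so the divisor must be adjusted.
With modified divisor 1220: modified quotas Epsilon 9.194, Gamma 0.441, Theta 0.974.
Rounding up: Epsilon 10, Gamma 1, Theta 1 (total 12).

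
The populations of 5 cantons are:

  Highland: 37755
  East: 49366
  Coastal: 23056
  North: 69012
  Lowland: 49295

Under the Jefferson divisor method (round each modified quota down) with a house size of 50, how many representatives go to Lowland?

Standard divisor 228484/50 ≈ 4569.68; standard quotas: Highland 8.262, East 10.803, Coastal 5.045, North 15.102, Lowland 10.787.
Rounding down gives 8, 10, 5, 15, 10 = 48 seats, so the divisor must be adjusted.
With modified divisor 4400: modified quotas Highland 8.581, East 11.220, Coastal 5.240, North 15.685, Lowland 11.203.
Rounding down: Highland 8, East 11, Coastal 5, North 15, Lowland 11 (total 50).
Lowland receives 11.

11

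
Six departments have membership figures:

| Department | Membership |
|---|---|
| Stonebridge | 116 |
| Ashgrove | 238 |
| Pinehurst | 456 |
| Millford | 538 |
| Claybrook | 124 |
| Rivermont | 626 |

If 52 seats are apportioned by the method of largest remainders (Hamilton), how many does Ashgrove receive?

The standard divisor is 2098/52 ≈ 40.346.
Standard quotas: Stonebridge 2.875, Ashgrove 5.899, Pinehurst 11.302, Millford 13.335, Claybrook 3.073, Rivermont 15.516.
Lower quotas: Stonebridge 2, Ashgrove 5, Pinehurst 11, Millford 13, Claybrook 3, Rivermont 15 (sum 49, leaving 3 seats).
Remainders in descending order: Ashgrove 0.899, Stonebridge 0.875, Rivermont 0.516, Millford 0.335, Pinehurst 0.302, Claybrook 0.073.
Largest remainders: Ashgrove, Stonebridge, Rivermont receive the extra seats.
Ashgrove receives 6.

6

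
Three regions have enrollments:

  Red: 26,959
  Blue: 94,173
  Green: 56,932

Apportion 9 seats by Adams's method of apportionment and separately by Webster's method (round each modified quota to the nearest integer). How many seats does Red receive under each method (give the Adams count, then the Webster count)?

Adams: Red 2, Blue 4, Green 3.
Webster: Red 1, Blue 5, Green 3.
Red gets 2 under Adams and 1 under Webster.

2 and 1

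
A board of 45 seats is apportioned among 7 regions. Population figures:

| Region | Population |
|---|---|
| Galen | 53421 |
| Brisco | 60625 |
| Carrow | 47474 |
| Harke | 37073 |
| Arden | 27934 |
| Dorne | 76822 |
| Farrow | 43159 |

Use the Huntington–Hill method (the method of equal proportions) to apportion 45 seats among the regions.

Galen: 7, Brisco: 8, Carrow: 6, Harke: 5, Arden: 4, Dorne: 10, Farrow: 5

With divisor 7972: modified quotas Galen 6.701, Brisco 7.605, Carrow 5.955, Harke 4.650, Arden 3.504, Dorne 9.636, Farrow 5.414.
Geometric-mean thresholds: Galen √(6·7)=6.481, Brisco √(7·8)=7.483, Carrow √(5·6)=5.477, Harke √(4·5)=4.472, Arden √(3·4)=3.464, Dorne √(9·10)=9.487, Farrow √(5·6)=5.477.
Each quota rounded against its threshold gives Galen 7, Brisco 8, Carrow 6, Harke 5, Arden 4, Dorne 10, Farrow 5 (total 45).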